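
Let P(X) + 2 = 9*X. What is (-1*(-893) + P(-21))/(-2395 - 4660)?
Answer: -702/7055 ≈ -0.099504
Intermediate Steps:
P(X) = -2 + 9*X
(-1*(-893) + P(-21))/(-2395 - 4660) = (-1*(-893) + (-2 + 9*(-21)))/(-2395 - 4660) = (893 + (-2 - 189))/(-7055) = (893 - 191)*(-1/7055) = 702*(-1/7055) = -702/7055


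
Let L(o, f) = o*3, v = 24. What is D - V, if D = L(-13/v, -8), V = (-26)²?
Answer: -5421/8 ≈ -677.63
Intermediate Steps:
L(o, f) = 3*o
V = 676
D = -13/8 (D = 3*(-13/24) = -13/8 ≈ -1.6250)
D - V = -13/8 - 1*676 = -13/8 - 676 = -5421/8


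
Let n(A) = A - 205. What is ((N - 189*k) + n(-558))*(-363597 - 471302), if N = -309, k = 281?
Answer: 45235662719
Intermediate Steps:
n(A) = -205 + A
((N - 189*k) + n(-558))*(-363597 - 471302) = ((-309 - 189*281) + (-205 - 558))*(-363597 - 471302) = ((-309 - 53109) - 763)*(-834899) = (-53418 - 763)*(-834899) = -54181*(-834899) = 45235662719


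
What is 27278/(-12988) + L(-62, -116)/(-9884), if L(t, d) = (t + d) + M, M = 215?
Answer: -67524077/32093348 ≈ -2.1040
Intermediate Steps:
L(t, d) = 215 + d + t (L(t, d) = (t + d) + 215 = (d + t) + 215 = 215 + d + t)
27278/(-12988) + L(-62, -116)/(-9884) = 27278/(-12988) + (215 - 116 - 62)/(-9884) = 27278*(-1/12988) + 37*(-1/9884) = -13639/6494 - 37/9884 = -67524077/32093348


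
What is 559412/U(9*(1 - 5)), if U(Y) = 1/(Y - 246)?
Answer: -157754184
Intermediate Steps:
U(Y) = 1/(-246 + Y)
559412/U(9*(1 - 5)) = 559412/(1/(-246 + 9*(1 - 5))) = 559412/(1/(-246 + 9*(-4))) = 559412/(1/(-246 - 36)) = 559412/(1/(-282)) = 559412/(-1/282) = 559412*(-282) = -157754184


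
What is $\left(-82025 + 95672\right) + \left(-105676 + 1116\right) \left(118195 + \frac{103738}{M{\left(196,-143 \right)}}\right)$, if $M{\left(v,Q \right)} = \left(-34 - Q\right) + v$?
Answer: $- \frac{756035157789}{61} \approx -1.2394 \cdot 10^{10}$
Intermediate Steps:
$M{\left(v,Q \right)} = -34 + v - Q$
$\left(-82025 + 95672\right) + \left(-105676 + 1116\right) \left(118195 + \frac{103738}{M{\left(196,-143 \right)}}\right) = \left(-82025 + 95672\right) + \left(-105676 + 1116\right) \left(118195 + \frac{103738}{-34 + 196 - -143}\right) = 13647 - 104560 \left(118195 + \frac{103738}{-34 + 196 + 143}\right) = 13647 - 104560 \left(118195 + \frac{103738}{305}\right) = 13647 - \frac{756035990256}{61} = - \frac{756035157789}{61}$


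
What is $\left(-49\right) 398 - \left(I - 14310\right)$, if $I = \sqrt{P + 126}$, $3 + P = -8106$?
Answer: $-5192 - 3 i \sqrt{887} \approx -5192.0 - 89.348 i$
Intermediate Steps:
$P = -8109$ ($P = -3 - 8106 = -8109$)
$I = 3 i \sqrt{887}$ ($I = \sqrt{-8109 + 126} = \sqrt{-7983} = 3 i \sqrt{887} \approx 89.348 i$)
$\left(-49\right) 398 - \left(I - 14310\right) = \left(-49\right) 398 - \left(3 i \sqrt{887} - 14310\right) = -19502 - \left(3 i \sqrt{887} - 14310\right) = -19502 - \left(-14310 + 3 i \sqrt{887}\right) = -19502 + \left(14310 - 3 i \sqrt{887}\right) = -5192 - 3 i \sqrt{887}$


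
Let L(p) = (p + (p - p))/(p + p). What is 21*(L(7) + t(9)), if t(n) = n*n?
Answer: 3423/2 ≈ 1711.5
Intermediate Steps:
t(n) = n²
L(p) = ½ (L(p) = (p + 0)/((2*p)) = p*(1/(2*p)) = ½)
21*(L(7) + t(9)) = 21*(½ + 9²) = 21*(½ + 81) = 21*(163/2) = 3423/2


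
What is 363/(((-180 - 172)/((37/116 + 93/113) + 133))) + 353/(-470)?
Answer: -13709906399/98572160 ≈ -139.08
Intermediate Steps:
363/(((-180 - 172)/((37/116 + 93/113) + 133))) + 353/(-470) = 363/((-352/((37*(1/116) + 93*(1/113)) + 133))) + 353*(-1/470) = 363/((-352/((37/116 + 93/113) + 133))) - 353/470 = 363/((-352/(14969/13108 + 133))) - 353/470 = 363/((-352/1758333/13108)) - 353/470 = 363/((-352*13108/1758333)) - 353/470 = 363/(-4614016/1758333) - 353/470 = 363*(-1758333/4614016) - 353/470 = -58024989/419456 - 353/470 = -13709906399/98572160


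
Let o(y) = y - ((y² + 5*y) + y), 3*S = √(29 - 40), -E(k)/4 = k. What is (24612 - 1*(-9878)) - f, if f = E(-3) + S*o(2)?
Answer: 34478 + 14*I*√11/3 ≈ 34478.0 + 15.478*I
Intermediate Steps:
E(k) = -4*k
S = I*√11/3 (S = √(29 - 40)/3 = √(-11)/3 = (I*√11)/3 = I*√11/3 ≈ 1.1055*I)
o(y) = -y² - 5*y (o(y) = y - (y² + 6*y) = y + (-y² - 6*y) = -y² - 5*y)
f = 12 - 14*I*√11/3 (f = -4*(-3) + (I*√11/3)*(-1*2*(5 + 2)) = 12 + (I*√11/3)*(-1*2*7) = 12 + (I*√11/3)*(-14) = 12 - 14*I*√11/3 ≈ 12.0 - 15.478*I)
(24612 - 1*(-9878)) - f = (24612 - 1*(-9878)) - (12 - 14*I*√11/3) = (24612 + 9878) + (-12 + 14*I*√11/3) = 34490 + (-12 + 14*I*√11/3) = 34478 + 14*I*√11/3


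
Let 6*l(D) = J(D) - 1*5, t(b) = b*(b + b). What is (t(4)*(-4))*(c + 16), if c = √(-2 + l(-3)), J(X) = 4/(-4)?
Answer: -2048 - 128*I*√3 ≈ -2048.0 - 221.7*I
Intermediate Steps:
t(b) = 2*b² (t(b) = b*(2*b) = 2*b²)
J(X) = -1 (J(X) = 4*(-¼) = -1)
l(D) = -1 (l(D) = (-1 - 1*5)/6 = (-1 - 5)/6 = (⅙)*(-6) = -1)
c = I*√3 (c = √(-2 - 1) = √(-3) = I*√3 ≈ 1.732*I)
(t(4)*(-4))*(c + 16) = ((2*4²)*(-4))*(I*√3 + 16) = ((2*16)*(-4))*(16 + I*√3) = (32*(-4))*(16 + I*√3) = -128*(16 + I*√3) = -2048 - 128*I*√3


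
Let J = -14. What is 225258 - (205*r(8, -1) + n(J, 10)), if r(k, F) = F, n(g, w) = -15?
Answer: 225478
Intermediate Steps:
225258 - (205*r(8, -1) + n(J, 10)) = 225258 - (205*(-1) - 15) = 225258 - (-205 - 15) = 225258 - 1*(-220) = 225258 + 220 = 225478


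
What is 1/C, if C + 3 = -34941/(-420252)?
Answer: -140084/408605 ≈ -0.34283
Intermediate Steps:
C = -408605/140084 (C = -3 - 34941/(-420252) = -3 - 34941*(-1/420252) = -3 + 11647/140084 = -408605/140084 ≈ -2.9169)
1/C = 1/(-408605/140084) = -140084/408605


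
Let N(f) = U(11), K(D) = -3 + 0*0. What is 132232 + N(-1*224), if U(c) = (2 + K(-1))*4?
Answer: 132228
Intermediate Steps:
K(D) = -3 (K(D) = -3 + 0 = -3)
U(c) = -4 (U(c) = (2 - 3)*4 = -1*4 = -4)
N(f) = -4
132232 + N(-1*224) = 132232 - 4 = 132228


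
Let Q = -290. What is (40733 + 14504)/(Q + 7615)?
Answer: 55237/7325 ≈ 7.5409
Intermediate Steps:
(40733 + 14504)/(Q + 7615) = (40733 + 14504)/(-290 + 7615) = 55237/7325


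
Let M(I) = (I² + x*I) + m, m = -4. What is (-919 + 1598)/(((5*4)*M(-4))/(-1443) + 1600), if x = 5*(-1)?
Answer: 979797/2308160 ≈ 0.42449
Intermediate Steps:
x = -5
M(I) = -4 + I² - 5*I (M(I) = (I² - 5*I) - 4 = -4 + I² - 5*I)
(-919 + 1598)/(((5*4)*M(-4))/(-1443) + 1600) = (-919 + 1598)/(((5*4)*(-4 + (-4)² - 5*(-4)))/(-1443) + 1600) = 679/((20*(-4 + 16 + 20))*(-1/1443) + 1600) = 679/((20*32)*(-1/1443) + 1600) = 679/(640*(-1/1443) + 1600) = 679/(-640/1443 + 1600) = 679/(2308160/1443) = 679*(1443/2308160) = 979797/2308160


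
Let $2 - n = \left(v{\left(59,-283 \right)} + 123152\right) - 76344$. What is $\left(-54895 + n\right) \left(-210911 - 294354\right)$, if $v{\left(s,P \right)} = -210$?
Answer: $51279850115$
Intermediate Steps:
$n = -46596$ ($n = 2 - \left(\left(-210 + 123152\right) - 76344\right) = 2 - \left(122942 - 76344\right) = 2 - 46598 = -46596$)
$\left(-54895 + n\right) \left(-210911 - 294354\right) = \left(-54895 - 46596\right) \left(-210911 - 294354\right) = - 101491 \left(-210911 - 294354\right) = \left(-101491\right) \left(-505265\right) = 51279850115$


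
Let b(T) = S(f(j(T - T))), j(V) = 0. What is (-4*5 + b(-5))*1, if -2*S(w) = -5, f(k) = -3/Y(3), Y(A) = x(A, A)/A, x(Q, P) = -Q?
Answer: -35/2 ≈ -17.500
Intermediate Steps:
Y(A) = -1 (Y(A) = (-A)/A = -1)
f(k) = 3 (f(k) = -3/(-1) = -3*(-1) = 3)
S(w) = 5/2 (S(w) = -½*(-5) = 5/2)
b(T) = 5/2
(-4*5 + b(-5))*1 = (-4*5 + 5/2)*1 = (-20 + 5/2)*1 = -35/2*1 = -35/2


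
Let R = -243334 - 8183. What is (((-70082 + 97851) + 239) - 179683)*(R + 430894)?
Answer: -27207006475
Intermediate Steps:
R = -251517
(((-70082 + 97851) + 239) - 179683)*(R + 430894) = (((-70082 + 97851) + 239) - 179683)*(-251517 + 430894) = ((27769 + 239) - 179683)*179377 = (28008 - 179683)*179377 = -151675*179377 = -27207006475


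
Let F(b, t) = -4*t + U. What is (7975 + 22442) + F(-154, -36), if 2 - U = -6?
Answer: 30569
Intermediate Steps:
U = 8 (U = 2 - 1*(-6) = 2 + 6 = 8)
F(b, t) = 8 - 4*t (F(b, t) = -4*t + 8 = 8 - 4*t)
(7975 + 22442) + F(-154, -36) = (7975 + 22442) + (8 - 4*(-36)) = 30417 + (8 + 144) = 30417 + 152 = 30569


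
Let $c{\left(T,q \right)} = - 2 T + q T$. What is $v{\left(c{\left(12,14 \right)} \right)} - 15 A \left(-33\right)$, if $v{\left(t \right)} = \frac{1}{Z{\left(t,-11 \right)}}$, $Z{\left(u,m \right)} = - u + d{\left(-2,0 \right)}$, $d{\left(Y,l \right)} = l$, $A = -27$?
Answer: $- \frac{1924561}{144} \approx -13365.0$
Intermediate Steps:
$c{\left(T,q \right)} = - 2 T + T q$
$Z{\left(u,m \right)} = - u$ ($Z{\left(u,m \right)} = - u + 0 = - u$)
$v{\left(t \right)} = - \frac{1}{t}$ ($v{\left(t \right)} = \frac{1}{\left(-1\right) t} = - \frac{1}{t}$)
$v{\left(c{\left(12,14 \right)} \right)} - 15 A \left(-33\right) = - \frac{1}{12 \left(-2 + 14\right)} - 15 \left(-27\right) \left(-33\right) = - \frac{1}{12 \cdot 12} - \left(-405\right) \left(-33\right) = - \frac{1}{144} - 13365 = - \frac{1924561}{144}$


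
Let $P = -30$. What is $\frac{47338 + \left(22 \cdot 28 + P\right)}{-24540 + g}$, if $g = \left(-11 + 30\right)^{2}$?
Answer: $- \frac{47924}{24179} \approx -1.982$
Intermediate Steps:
$g = 361$ ($g = 19^{2} = 361$)
$\frac{47338 + \left(22 \cdot 28 + P\right)}{-24540 + g} = \frac{47338 + \left(22 \cdot 28 - 30\right)}{-24540 + 361} = \frac{47338 + \left(616 - 30\right)}{-24179} = \left(47338 + 586\right) \left(- \frac{1}{24179}\right) = 47924 \left(- \frac{1}{24179}\right) = - \frac{47924}{24179}$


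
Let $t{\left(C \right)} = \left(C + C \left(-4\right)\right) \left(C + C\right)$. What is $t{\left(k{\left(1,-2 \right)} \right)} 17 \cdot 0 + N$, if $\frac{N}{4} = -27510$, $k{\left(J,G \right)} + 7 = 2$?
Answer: $-110040$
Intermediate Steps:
$k{\left(J,G \right)} = -5$ ($k{\left(J,G \right)} = -7 + 2 = -5$)
$N = -110040$ ($N = 4 \left(-27510\right) = -110040$)
$t{\left(C \right)} = - 6 C^{2}$ ($t{\left(C \right)} = \left(C - 4 C\right) 2 C = - 3 C 2 C = - 6 C^{2}$)
$t{\left(k{\left(1,-2 \right)} \right)} 17 \cdot 0 + N = - 6 \left(-5\right)^{2} \cdot 17 \cdot 0 - 110040 = \left(-6\right) 25 \cdot 17 \cdot 0 - 110040 = \left(-150\right) 17 \cdot 0 - 110040 = \left(-2550\right) 0 - 110040 = 0 - 110040 = -110040$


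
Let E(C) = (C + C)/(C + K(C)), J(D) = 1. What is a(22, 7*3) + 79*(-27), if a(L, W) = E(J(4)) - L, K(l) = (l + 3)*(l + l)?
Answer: -19393/9 ≈ -2154.8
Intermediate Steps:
K(l) = 2*l*(3 + l) (K(l) = (3 + l)*(2*l) = 2*l*(3 + l))
E(C) = 2*C/(C + 2*C*(3 + C)) (E(C) = (C + C)/(C + 2*C*(3 + C)) = (2*C)/(C + 2*C*(3 + C)) = 2*C/(C + 2*C*(3 + C)))
a(L, W) = 2/9 - L (a(L, W) = 2/(7 + 2*1) - L = 2/(7 + 2) - L = 2/9 - L)
a(22, 7*3) + 79*(-27) = (2/9 - 1*22) + 79*(-27) = (2/9 - 22) - 2133 = -196/9 - 2133 = -19393/9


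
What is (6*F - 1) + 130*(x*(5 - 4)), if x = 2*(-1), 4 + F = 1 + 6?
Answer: -243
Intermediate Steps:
F = 3 (F = -4 + (1 + 6) = -4 + 7 = 3)
x = -2
(6*F - 1) + 130*(x*(5 - 4)) = (6*3 - 1) + 130*(-2*(5 - 4)) = (18 - 1) + 130*(-2*1) = 17 + 130*(-2) = 17 - 260 = -243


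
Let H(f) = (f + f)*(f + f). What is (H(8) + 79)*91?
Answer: 30485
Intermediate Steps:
H(f) = 4*f² (H(f) = (2*f)*(2*f) = 4*f²)
(H(8) + 79)*91 = (4*8² + 79)*91 = (4*64 + 79)*91 = (256 + 79)*91 = 335*91 = 30485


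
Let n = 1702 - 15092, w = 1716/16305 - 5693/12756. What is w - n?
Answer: 928289790377/69328860 ≈ 13390.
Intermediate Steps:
w = -23645023/69328860 (w = 1716*(1/16305) - 5693*1/12756 = 572/5435 - 5693/12756 = -23645023/69328860 ≈ -0.34106)
n = -13390
w - n = -23645023/69328860 - 1*(-13390) = -23645023/69328860 + 13390 = 928289790377/69328860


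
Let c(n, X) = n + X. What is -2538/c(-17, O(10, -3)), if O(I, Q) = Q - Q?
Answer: 2538/17 ≈ 149.29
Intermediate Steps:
O(I, Q) = 0
c(n, X) = X + n
-2538/c(-17, O(10, -3)) = -2538/(0 - 17) = -2538/(-17) = -2538*(-1/17) = 2538/17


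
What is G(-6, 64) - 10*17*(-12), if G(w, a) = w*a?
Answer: 1656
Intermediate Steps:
G(w, a) = a*w
G(-6, 64) - 10*17*(-12) = 64*(-6) - 10*17*(-12) = -384 - 170*(-12) = -384 + 2040 = 1656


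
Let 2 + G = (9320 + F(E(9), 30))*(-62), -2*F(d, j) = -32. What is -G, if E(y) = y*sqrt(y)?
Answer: 578834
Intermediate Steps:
E(y) = y**(3/2)
F(d, j) = 16 (F(d, j) = -1/2*(-32) = 16)
G = -578834 (G = -2 + (9320 + 16)*(-62) = -2 + 9336*(-62) = -2 - 578832 = -578834)
-G = -1*(-578834) = 578834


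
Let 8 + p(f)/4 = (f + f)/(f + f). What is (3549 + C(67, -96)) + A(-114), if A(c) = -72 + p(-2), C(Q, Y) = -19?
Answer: 3430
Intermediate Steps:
p(f) = -28 (p(f) = -32 + 4*((f + f)/(f + f)) = -32 + 4*((2*f)/((2*f))) = -32 + 4*((2*f)*(1/(2*f))) = -32 + 4*1 = -32 + 4 = -28)
A(c) = -100 (A(c) = -72 - 28 = -100)
(3549 + C(67, -96)) + A(-114) = (3549 - 19) - 100 = 3530 - 100 = 3430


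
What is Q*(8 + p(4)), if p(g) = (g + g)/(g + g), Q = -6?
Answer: -54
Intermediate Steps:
p(g) = 1 (p(g) = (2*g)/((2*g)) = (2*g)*(1/(2*g)) = 1)
Q*(8 + p(4)) = -6*(8 + 1) = -6*9 = -54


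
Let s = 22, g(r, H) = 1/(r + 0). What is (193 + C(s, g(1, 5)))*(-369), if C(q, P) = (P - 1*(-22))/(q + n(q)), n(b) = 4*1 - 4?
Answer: -1575261/22 ≈ -71603.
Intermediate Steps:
n(b) = 0 (n(b) = 4 - 4 = 0)
g(r, H) = 1/r
C(q, P) = (22 + P)/q (C(q, P) = (P - 1*(-22))/(q + 0) = (P + 22)/q = (22 + P)/q)
(193 + C(s, g(1, 5)))*(-369) = (193 + (22 + 1/1)/22)*(-369) = (193 + (22 + 1)/22)*(-369) = (193 + (1/22)*23)*(-369) = (193 + 23/22)*(-369) = (4269/22)*(-369) = -1575261/22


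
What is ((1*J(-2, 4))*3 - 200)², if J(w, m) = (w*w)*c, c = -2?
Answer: 50176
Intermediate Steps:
J(w, m) = -2*w² (J(w, m) = (w*w)*(-2) = w²*(-2) = -2*w²)
((1*J(-2, 4))*3 - 200)² = ((1*(-2*(-2)²))*3 - 200)² = ((1*(-2*4))*3 - 200)² = ((1*(-8))*3 - 200)² = (-8*3 - 200)² = (-24 - 200)² = (-224)² = 50176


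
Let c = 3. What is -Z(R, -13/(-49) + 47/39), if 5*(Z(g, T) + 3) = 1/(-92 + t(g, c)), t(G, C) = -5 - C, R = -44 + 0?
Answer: 1501/500 ≈ 3.0020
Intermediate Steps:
R = -44
Z(g, T) = -1501/500 (Z(g, T) = -3 + 1/(5*(-92 + (-5 - 1*3))) = -3 + 1/(5*(-92 + (-5 - 3))) = -3 + 1/(5*(-92 - 8)) = -3 + (⅕)/(-100) = -3 + (⅕)*(-1/100) = -3 - 1/500 = -1501/500)
-Z(R, -13/(-49) + 47/39) = -1*(-1501/500) = 1501/500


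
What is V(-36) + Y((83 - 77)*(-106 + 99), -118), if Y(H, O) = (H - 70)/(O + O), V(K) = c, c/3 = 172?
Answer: 30472/59 ≈ 516.47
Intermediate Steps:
c = 516 (c = 3*172 = 516)
V(K) = 516
Y(H, O) = (-70 + H)/(2*O) (Y(H, O) = (-70 + H)/((2*O)) = (-70 + H)*(1/(2*O)) = (-70 + H)/(2*O))
V(-36) + Y((83 - 77)*(-106 + 99), -118) = 516 + (1/2)*(-70 + (83 - 77)*(-106 + 99))/(-118) = 516 + (1/2)*(-1/118)*(-70 + 6*(-7)) = 516 + (1/2)*(-1/118)*(-70 - 42) = 516 + (1/2)*(-1/118)*(-112) = 516 + 28/59 = 30472/59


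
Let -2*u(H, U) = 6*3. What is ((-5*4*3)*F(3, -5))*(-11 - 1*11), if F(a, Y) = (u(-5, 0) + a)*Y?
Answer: 39600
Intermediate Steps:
u(H, U) = -9 (u(H, U) = -3*3 = -1/2*18 = -9)
F(a, Y) = Y*(-9 + a) (F(a, Y) = (-9 + a)*Y = Y*(-9 + a))
((-5*4*3)*F(3, -5))*(-11 - 1*11) = ((-5*4*3)*(-5*(-9 + 3)))*(-11 - 1*11) = ((-20*3)*(-5*(-6)))*(-11 - 11) = -60*30*(-22) = -1800*(-22) = 39600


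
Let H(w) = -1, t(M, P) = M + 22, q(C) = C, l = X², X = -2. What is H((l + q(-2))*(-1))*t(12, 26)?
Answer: -34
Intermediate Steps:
l = 4 (l = (-2)² = 4)
t(M, P) = 22 + M
H((l + q(-2))*(-1))*t(12, 26) = -(22 + 12) = -1*34 = -34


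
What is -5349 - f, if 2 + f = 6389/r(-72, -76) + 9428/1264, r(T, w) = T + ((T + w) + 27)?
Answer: -324538813/60988 ≈ -5321.4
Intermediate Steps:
r(T, w) = 27 + w + 2*T (r(T, w) = T + (27 + T + w) = 27 + w + 2*T)
f = -1685999/60988 (f = -2 + (6389/(27 - 76 + 2*(-72)) + 9428/1264) = -2 + (6389/(27 - 76 - 144) + 9428*(1/1264)) = -2 + (6389/(-193) + 2357/316) = -2 + (6389*(-1/193) + 2357/316) = -2 + (-6389/193 + 2357/316) = -2 - 1564023/60988 = -1685999/60988 ≈ -27.645)
-5349 - f = -5349 - 1*(-1685999/60988) = -5349 + 1685999/60988 = -324538813/60988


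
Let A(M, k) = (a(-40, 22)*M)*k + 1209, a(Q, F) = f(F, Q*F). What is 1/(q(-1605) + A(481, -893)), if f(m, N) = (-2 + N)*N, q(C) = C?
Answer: -1/333386333676 ≈ -2.9995e-12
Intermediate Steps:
f(m, N) = N*(-2 + N)
a(Q, F) = F*Q*(-2 + F*Q) (a(Q, F) = (Q*F)*(-2 + Q*F) = (F*Q)*(-2 + F*Q) = F*Q*(-2 + F*Q))
A(M, k) = 1209 + 776160*M*k (A(M, k) = ((22*(-40)*(-2 + 22*(-40)))*M)*k + 1209 = ((22*(-40)*(-2 - 880))*M)*k + 1209 = ((22*(-40)*(-882))*M)*k + 1209 = (776160*M)*k + 1209 = 776160*M*k + 1209 = 1209 + 776160*M*k)
1/(q(-1605) + A(481, -893)) = 1/(-1605 + (1209 + 776160*481*(-893))) = 1/(-1605 + (1209 - 333386333280)) = 1/(-1605 - 333386332071) = 1/(-333386333676) = -1/333386333676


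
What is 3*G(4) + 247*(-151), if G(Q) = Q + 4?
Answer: -37273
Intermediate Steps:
G(Q) = 4 + Q
3*G(4) + 247*(-151) = 3*(4 + 4) + 247*(-151) = 3*8 - 37297 = 24 - 37297 = -37273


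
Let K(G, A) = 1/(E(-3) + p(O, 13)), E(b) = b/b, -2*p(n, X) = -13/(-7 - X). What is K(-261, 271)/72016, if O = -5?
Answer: 5/243054 ≈ 2.0572e-5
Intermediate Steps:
p(n, X) = 13/(2*(-7 - X)) (p(n, X) = -(-13)/(2*(-7 - X)) = 13/(2*(-7 - X)))
E(b) = 1
K(G, A) = 40/27 (K(G, A) = 1/(1 - 13/(14 + 2*13)) = 1/(1 - 13/(14 + 26)) = 1/(1 - 13/40) = 1/(27/40) = 40/27)
K(-261, 271)/72016 = (40/27)/72016 = (40/27)*(1/72016) = 5/243054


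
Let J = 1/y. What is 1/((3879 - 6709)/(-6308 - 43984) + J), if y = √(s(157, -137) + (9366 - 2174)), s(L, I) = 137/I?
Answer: 28429690410/1529519851 - 210773772*√799/1529519851 ≈ 14.692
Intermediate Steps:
y = 3*√799 (y = √(137/(-137) + (9366 - 2174)) = √(137*(-1/137) + 7192) = √(-1 + 7192) = √7191 = 3*√799 ≈ 84.800)
J = √799/2397 (J = 1/(3*√799) = √799/2397 ≈ 0.011792)
1/((3879 - 6709)/(-6308 - 43984) + J) = 1/((3879 - 6709)/(-6308 - 43984) + √799/2397) = 1/(-2830/(-50292) + √799/2397) = 1/(-2830*(-1/50292) + √799/2397) = 1/(1415/25146 + √799/2397)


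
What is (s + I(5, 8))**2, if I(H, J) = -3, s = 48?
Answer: 2025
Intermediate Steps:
(s + I(5, 8))**2 = (48 - 3)**2 = 45**2 = 2025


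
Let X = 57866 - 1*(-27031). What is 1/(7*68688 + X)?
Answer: 1/565713 ≈ 1.7677e-6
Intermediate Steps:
X = 84897 (X = 57866 + 27031 = 84897)
1/(7*68688 + X) = 1/(7*68688 + 84897) = 1/(480816 + 84897) = 1/565713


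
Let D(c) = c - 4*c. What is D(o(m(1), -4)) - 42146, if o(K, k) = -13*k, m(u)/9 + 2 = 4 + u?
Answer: -42302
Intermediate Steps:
m(u) = 18 + 9*u (m(u) = -18 + 9*(4 + u) = -18 + (36 + 9*u) = 18 + 9*u)
D(c) = -3*c
D(o(m(1), -4)) - 42146 = -(-39)*(-4) - 42146 = -3*52 - 42146 = -156 - 42146 = -42302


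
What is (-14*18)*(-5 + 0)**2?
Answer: -6300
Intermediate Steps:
(-14*18)*(-5 + 0)**2 = -252*(-5)**2 = -252*25 = -6300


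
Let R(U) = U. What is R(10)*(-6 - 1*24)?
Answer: -300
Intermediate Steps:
R(10)*(-6 - 1*24) = 10*(-6 - 1*24) = 10*(-6 - 24) = 10*(-30) = -300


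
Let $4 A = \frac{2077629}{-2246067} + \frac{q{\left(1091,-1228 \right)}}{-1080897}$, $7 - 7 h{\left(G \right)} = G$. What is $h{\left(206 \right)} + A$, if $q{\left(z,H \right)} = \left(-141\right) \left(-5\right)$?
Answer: $- \frac{54117600065665}{1888263286077} \approx -28.66$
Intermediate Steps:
$q{\left(z,H \right)} = 705$
$h{\left(G \right)} = 1 - \frac{G}{7}$
$A = - \frac{62424623068}{269751898011}$ ($A = \frac{\frac{2077629}{-2246067} + \frac{705}{-1080897}}{4} = \frac{2077629 \left(- \frac{1}{2246067}\right) + 705 \left(- \frac{1}{1080897}\right)}{4} = \frac{- \frac{692543}{748689} - \frac{235}{360299}}{4} = \frac{1}{4} \left(- \frac{249698492272}{269751898011}\right) = - \frac{62424623068}{269751898011} \approx -0.23142$)
$h{\left(206 \right)} + A = \left(1 - \frac{206}{7}\right) - \frac{62424623068}{269751898011} = - \frac{199}{7} - \frac{62424623068}{269751898011} = - \frac{54117600065665}{1888263286077}$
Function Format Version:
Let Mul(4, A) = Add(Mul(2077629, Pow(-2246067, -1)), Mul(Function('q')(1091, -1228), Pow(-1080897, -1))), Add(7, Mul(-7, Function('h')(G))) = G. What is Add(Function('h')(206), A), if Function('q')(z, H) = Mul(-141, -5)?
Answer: Rational(-54117600065665, 1888263286077) ≈ -28.660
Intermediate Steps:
Function('q')(z, H) = 705
Function('h')(G) = Add(1, Mul(Rational(-1, 7), G))
A = Rational(-62424623068, 269751898011) (A = Mul(Rational(1, 4), Add(Mul(2077629, Pow(-2246067, -1)), Mul(705, Pow(-1080897, -1)))) = Mul(Rational(1, 4), Add(Mul(2077629, Rational(-1, 2246067)), Mul(705, Rational(-1, 1080897)))) = Mul(Rational(1, 4), Add(Rational(-692543, 748689), Rational(-235, 360299))) = Mul(Rational(1, 4), Rational(-249698492272, 269751898011)) = Rational(-62424623068, 269751898011) ≈ -0.23142)
Add(Function('h')(206), A) = Add(Add(1, Mul(Rational(-1, 7), 206)), Rational(-62424623068, 269751898011)) = Add(Add(1, Rational(-206, 7)), Rational(-62424623068, 269751898011)) = Add(Rational(-199, 7), Rational(-62424623068, 269751898011)) = Rational(-54117600065665, 1888263286077)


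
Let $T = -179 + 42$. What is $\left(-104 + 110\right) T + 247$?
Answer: $-575$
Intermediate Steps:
$T = -137$
$\left(-104 + 110\right) T + 247 = \left(-104 + 110\right) \left(-137\right) + 247 = 6 \left(-137\right) + 247 = -822 + 247 = -575$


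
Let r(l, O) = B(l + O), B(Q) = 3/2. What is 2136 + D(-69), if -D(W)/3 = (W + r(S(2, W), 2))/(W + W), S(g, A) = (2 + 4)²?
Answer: 196377/92 ≈ 2134.5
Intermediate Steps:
S(g, A) = 36 (S(g, A) = 6² = 36)
B(Q) = 3/2 (B(Q) = 3*(½) = 3/2)
r(l, O) = 3/2
D(W) = -3*(3/2 + W)/(2*W) (D(W) = -3*(W + 3/2)/(W + W) = -3*(3/2 + W)/(2*W))
2136 + D(-69) = 2136 + (¾)*(-3 - 2*(-69))/(-69) = 2136 + (¾)*(-1/69)*(-3 + 138) = 2136 + (¾)*(-1/69)*135 = 2136 - 135/92 = 196377/92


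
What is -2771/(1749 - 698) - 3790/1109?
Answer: -7056329/1165559 ≈ -6.0540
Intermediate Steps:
-2771/(1749 - 698) - 3790/1109 = -2771/1051 - 3790*1/1109 = -2771*1/1051 - 3790/1109 = -2771/1051 - 3790/1109 = -7056329/1165559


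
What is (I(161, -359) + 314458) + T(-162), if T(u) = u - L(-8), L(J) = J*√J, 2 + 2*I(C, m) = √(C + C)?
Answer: 314295 + √322/2 + 16*I*√2 ≈ 3.143e+5 + 22.627*I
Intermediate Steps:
I(C, m) = -1 + √2*√C/2 (I(C, m) = -1 + √(C + C)/2 = -1 + √(2*C)/2 = -1 + (√2*√C)/2 = -1 + √2*√C/2)
L(J) = J^(3/2)
T(u) = u + 16*I*√2 (T(u) = u - (-8)^(3/2) = u - (-16)*I*√2 = u + 16*I*√2)
(I(161, -359) + 314458) + T(-162) = ((-1 + √2*√161/2) + 314458) + (-162 + 16*I*√2) = ((-1 + √322/2) + 314458) + (-162 + 16*I*√2) = (314457 + √322/2) + (-162 + 16*I*√2) = 314295 + √322/2 + 16*I*√2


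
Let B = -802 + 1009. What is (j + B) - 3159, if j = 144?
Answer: -2808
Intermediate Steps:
B = 207
(j + B) - 3159 = (144 + 207) - 3159 = 351 - 3159 = -2808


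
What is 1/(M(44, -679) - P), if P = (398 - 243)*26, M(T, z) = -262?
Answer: -1/4292 ≈ -0.00023299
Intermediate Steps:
P = 4030 (P = 155*26 = 4030)
1/(M(44, -679) - P) = 1/(-262 - 1*4030) = 1/(-262 - 4030) = 1/(-4292) = -1/4292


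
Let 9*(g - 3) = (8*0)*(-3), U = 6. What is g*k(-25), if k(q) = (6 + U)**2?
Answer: 432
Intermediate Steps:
k(q) = 144 (k(q) = (6 + 6)**2 = 12**2 = 144)
g = 3 (g = 3 + ((8*0)*(-3))/9 = 3 + (0*(-3))/9 = 3 + (1/9)*0 = 3 + 0 = 3)
g*k(-25) = 3*144 = 432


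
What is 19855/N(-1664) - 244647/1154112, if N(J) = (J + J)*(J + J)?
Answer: -13993195339/66575335424 ≈ -0.21019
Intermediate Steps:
N(J) = 4*J² (N(J) = (2*J)*(2*J) = 4*J²)
19855/N(-1664) - 244647/1154112 = 19855/((4*(-1664)²)) - 244647/1154112 = 19855/((4*2768896)) - 244647*1/1154112 = 19855/11075584 - 81549/384704 = -13993195339/66575335424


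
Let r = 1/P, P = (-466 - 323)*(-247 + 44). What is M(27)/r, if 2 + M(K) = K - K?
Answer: -320334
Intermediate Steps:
M(K) = -2 (M(K) = -2 + (K - K) = -2 + 0 = -2)
P = 160167 (P = -789*(-203) = 160167)
r = 1/160167 ≈ 6.2435e-6
M(27)/r = -2/1/160167 = -2*160167 = -320334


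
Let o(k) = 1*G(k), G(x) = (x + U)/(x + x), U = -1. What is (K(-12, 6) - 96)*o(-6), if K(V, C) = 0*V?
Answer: -56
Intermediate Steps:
K(V, C) = 0
G(x) = (-1 + x)/(2*x) (G(x) = (x - 1)/(x + x) = (-1 + x)/((2*x)) = (-1 + x)*(1/(2*x)) = (-1 + x)/(2*x))
o(k) = (-1 + k)/(2*k) (o(k) = 1*((-1 + k)/(2*k)) = (-1 + k)/(2*k))
(K(-12, 6) - 96)*o(-6) = (0 - 96)*((½)*(-1 - 6)/(-6)) = -48*(-1)*(-7)/6 = -96*7/12 = -56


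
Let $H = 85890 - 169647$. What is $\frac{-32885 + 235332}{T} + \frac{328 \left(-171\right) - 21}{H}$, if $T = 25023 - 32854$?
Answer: $- \frac{5505654600}{218633689} \approx -25.182$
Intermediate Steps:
$H = -83757$
$T = -7831$
$\frac{-32885 + 235332}{T} + \frac{328 \left(-171\right) - 21}{H} = \frac{-32885 + 235332}{-7831} + \frac{328 \left(-171\right) - 21}{-83757} = 202447 \left(- \frac{1}{7831}\right) + \left(-56088 - 21\right) \left(- \frac{1}{83757}\right) = - \frac{202447}{7831} - - \frac{18703}{27919} = - \frac{202447}{7831} + \frac{18703}{27919} = - \frac{5505654600}{218633689}$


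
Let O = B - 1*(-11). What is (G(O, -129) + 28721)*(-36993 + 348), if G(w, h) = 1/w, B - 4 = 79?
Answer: -98933254875/94 ≈ -1.0525e+9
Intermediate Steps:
B = 83 (B = 4 + 79 = 83)
O = 94 (O = 83 - 1*(-11) = 83 + 11 = 94)
(G(O, -129) + 28721)*(-36993 + 348) = (1/94 + 28721)*(-36993 + 348) = (1/94 + 28721)*(-36645) = (2699775/94)*(-36645) = -98933254875/94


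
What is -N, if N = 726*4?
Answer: -2904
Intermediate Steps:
N = 2904
-N = -1*2904 = -2904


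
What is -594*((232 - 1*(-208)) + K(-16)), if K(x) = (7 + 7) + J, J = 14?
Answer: -277992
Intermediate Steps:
K(x) = 28 (K(x) = (7 + 7) + 14 = 14 + 14 = 28)
-594*((232 - 1*(-208)) + K(-16)) = -594*((232 - 1*(-208)) + 28) = -594*((232 + 208) + 28) = -594*(440 + 28) = -594*468 = -277992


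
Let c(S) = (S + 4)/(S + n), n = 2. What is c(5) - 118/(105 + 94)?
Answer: 965/1393 ≈ 0.69275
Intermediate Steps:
c(S) = (4 + S)/(2 + S) (c(S) = (S + 4)/(S + 2) = (4 + S)/(2 + S))
c(5) - 118/(105 + 94) = (4 + 5)/(2 + 5) - 118/(105 + 94) = 9/7 - 118/199 = 965/1393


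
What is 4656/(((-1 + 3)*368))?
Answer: 291/46 ≈ 6.3261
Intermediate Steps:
4656/(((-1 + 3)*368)) = 4656/((2*368)) = 4656/736 = 4656*(1/736) = 291/46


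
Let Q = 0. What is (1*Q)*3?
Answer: 0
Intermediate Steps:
(1*Q)*3 = (1*0)*3 = 0*3 = 0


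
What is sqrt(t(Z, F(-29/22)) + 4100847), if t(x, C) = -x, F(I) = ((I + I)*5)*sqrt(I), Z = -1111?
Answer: sqrt(4101958) ≈ 2025.3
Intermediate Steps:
F(I) = 10*I**(3/2) (F(I) = ((2*I)*5)*sqrt(I) = (10*I)*sqrt(I) = 10*I**(3/2))
sqrt(t(Z, F(-29/22)) + 4100847) = sqrt(-1*(-1111) + 4100847) = sqrt(1111 + 4100847) = sqrt(4101958)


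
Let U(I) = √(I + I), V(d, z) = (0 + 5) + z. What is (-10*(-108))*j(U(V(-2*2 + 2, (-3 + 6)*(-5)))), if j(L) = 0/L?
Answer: 0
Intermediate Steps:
V(d, z) = 5 + z
U(I) = √2*√I (U(I) = √(2*I) = √2*√I)
j(L) = 0
(-10*(-108))*j(U(V(-2*2 + 2, (-3 + 6)*(-5)))) = -10*(-108)*0 = 1080*0 = 0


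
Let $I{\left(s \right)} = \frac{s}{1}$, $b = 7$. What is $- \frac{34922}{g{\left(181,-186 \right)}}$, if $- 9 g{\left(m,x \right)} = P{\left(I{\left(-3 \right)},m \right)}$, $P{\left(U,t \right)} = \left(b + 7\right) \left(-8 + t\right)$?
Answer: $\frac{157149}{1211} \approx 129.77$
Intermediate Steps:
$I{\left(s \right)} = s$ ($I{\left(s \right)} = s 1 = s$)
$P{\left(U,t \right)} = -112 + 14 t$ ($P{\left(U,t \right)} = \left(7 + 7\right) \left(-8 + t\right) = 14 \left(-8 + t\right) = -112 + 14 t$)
$g{\left(m,x \right)} = \frac{112}{9} - \frac{14 m}{9}$ ($g{\left(m,x \right)} = - \frac{-112 + 14 m}{9} = \frac{112}{9} - \frac{14 m}{9}$)
$- \frac{34922}{g{\left(181,-186 \right)}} = - \frac{34922}{\frac{112}{9} - \frac{2534}{9}} = - \frac{34922}{- \frac{2422}{9}} = \left(-34922\right) \left(- \frac{9}{2422}\right) = \frac{157149}{1211}$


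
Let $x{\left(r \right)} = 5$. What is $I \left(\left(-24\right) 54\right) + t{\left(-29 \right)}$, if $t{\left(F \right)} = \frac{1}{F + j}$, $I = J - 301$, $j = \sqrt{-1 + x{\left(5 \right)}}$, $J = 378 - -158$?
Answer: $- \frac{8223121}{27} \approx -3.0456 \cdot 10^{5}$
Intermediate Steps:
$J = 536$ ($J = 378 + 158 = 536$)
$j = 2$ ($j = \sqrt{-1 + 5} = \sqrt{4} = 2$)
$I = 235$ ($I = 536 - 301 = 235$)
$t{\left(F \right)} = \frac{1}{2 + F}$ ($t{\left(F \right)} = \frac{1}{F + 2} = \frac{1}{2 + F}$)
$I \left(\left(-24\right) 54\right) + t{\left(-29 \right)} = 235 \left(\left(-24\right) 54\right) + \frac{1}{2 - 29} = 235 \left(-1296\right) + \frac{1}{-27} = -304560 - \frac{1}{27} = - \frac{8223121}{27}$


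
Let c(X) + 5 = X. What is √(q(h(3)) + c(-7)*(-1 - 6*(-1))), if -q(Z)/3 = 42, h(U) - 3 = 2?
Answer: I*√186 ≈ 13.638*I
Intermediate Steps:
c(X) = -5 + X
h(U) = 5 (h(U) = 3 + 2 = 5)
q(Z) = -126 (q(Z) = -3*42 = -126)
√(q(h(3)) + c(-7)*(-1 - 6*(-1))) = √(-126 + (-5 - 7)*(-1 - 6*(-1))) = √(-126 - 12*(-1 + 6)) = √(-126 - 12*5) = √(-126 - 60) = √(-186) = I*√186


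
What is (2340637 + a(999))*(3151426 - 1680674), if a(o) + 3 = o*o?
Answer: 4910304103520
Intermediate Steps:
a(o) = -3 + o**2 (a(o) = -3 + o*o = -3 + o**2)
(2340637 + a(999))*(3151426 - 1680674) = (2340637 + (-3 + 999**2))*(3151426 - 1680674) = (2340637 + (-3 + 998001))*1470752 = (2340637 + 997998)*1470752 = 3338635*1470752 = 4910304103520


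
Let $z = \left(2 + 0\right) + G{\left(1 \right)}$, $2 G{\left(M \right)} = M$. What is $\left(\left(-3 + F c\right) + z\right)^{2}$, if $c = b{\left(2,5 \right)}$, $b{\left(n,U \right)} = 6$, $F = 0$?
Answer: $\frac{1}{4} \approx 0.25$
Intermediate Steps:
$G{\left(M \right)} = \frac{M}{2}$
$c = 6$
$z = \frac{5}{2}$ ($z = \left(2 + 0\right) + \frac{1}{2} \cdot 1 = 2 + \frac{1}{2} = \frac{5}{2} \approx 2.5$)
$\left(\left(-3 + F c\right) + z\right)^{2} = \left(\left(-3 + 0 \cdot 6\right) + \frac{5}{2}\right)^{2} = \left(\left(-3 + 0\right) + \frac{5}{2}\right)^{2} = \left(-3 + \frac{5}{2}\right)^{2} = \left(- \frac{1}{2}\right)^{2} = \frac{1}{4}$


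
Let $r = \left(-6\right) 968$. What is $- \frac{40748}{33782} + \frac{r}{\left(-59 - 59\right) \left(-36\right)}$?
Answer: $- \frac{7693820}{2989707} \approx -2.5734$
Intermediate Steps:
$r = -5808$
$- \frac{40748}{33782} + \frac{r}{\left(-59 - 59\right) \left(-36\right)} = - \frac{40748}{33782} - \frac{5808}{\left(-59 - 59\right) \left(-36\right)} = \left(-40748\right) \frac{1}{33782} - \frac{5808}{\left(-118\right) \left(-36\right)} = - \frac{20374}{16891} - \frac{5808}{4248} = - \frac{20374}{16891} - \frac{242}{177} = - \frac{7693820}{2989707}$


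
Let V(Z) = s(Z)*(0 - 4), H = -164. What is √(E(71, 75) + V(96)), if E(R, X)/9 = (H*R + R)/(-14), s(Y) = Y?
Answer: √1382934/14 ≈ 83.999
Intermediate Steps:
E(R, X) = 1467*R/14 (E(R, X) = 9*((-164*R + R)/(-14)) = 9*(-163*R*(-1/14)) = 9*(163*R/14) = 1467*R/14)
V(Z) = -4*Z (V(Z) = Z*(0 - 4) = Z*(-4) = -4*Z)
√(E(71, 75) + V(96)) = √((1467/14)*71 - 4*96) = √(104157/14 - 384) = √(98781/14) = √1382934/14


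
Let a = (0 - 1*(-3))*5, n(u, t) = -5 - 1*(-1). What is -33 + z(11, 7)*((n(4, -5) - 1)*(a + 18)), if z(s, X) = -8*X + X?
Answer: 8052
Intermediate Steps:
z(s, X) = -7*X
n(u, t) = -4 (n(u, t) = -5 + 1 = -4)
a = 15 (a = (0 + 3)*5 = 3*5 = 15)
-33 + z(11, 7)*((n(4, -5) - 1)*(a + 18)) = -33 + (-7*7)*((-4 - 1)*(15 + 18)) = -33 - (-245)*33 = -33 - 49*(-165) = -33 + 8085 = 8052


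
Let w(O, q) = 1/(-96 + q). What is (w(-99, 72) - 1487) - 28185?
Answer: -712129/24 ≈ -29672.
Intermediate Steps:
(w(-99, 72) - 1487) - 28185 = (1/(-96 + 72) - 1487) - 28185 = (1/(-24) - 1487) - 28185 = (-1/24 - 1487) - 28185 = -35689/24 - 28185 = -712129/24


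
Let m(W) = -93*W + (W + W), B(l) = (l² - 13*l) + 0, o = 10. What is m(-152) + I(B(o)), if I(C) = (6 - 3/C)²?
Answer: 1386921/100 ≈ 13869.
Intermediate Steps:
B(l) = l² - 13*l
m(W) = -91*W (m(W) = -93*W + 2*W = -91*W)
m(-152) + I(B(o)) = -91*(-152) + 9*(-1 + 2*(10*(-13 + 10)))²/(10*(-13 + 10))² = 13832 + 9*(-1 + 2*(10*(-3)))²/(10*(-3))² = 13832 + 9*(-1 + 2*(-30))²/(-30)² = 13832 + 9*(1/900)*(-1 - 60)² = 13832 + 9*(1/900)*(-61)² = 13832 + 9*(1/900)*3721 = 13832 + 3721/100 = 1386921/100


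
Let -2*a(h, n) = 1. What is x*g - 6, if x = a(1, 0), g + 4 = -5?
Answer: -3/2 ≈ -1.5000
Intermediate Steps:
g = -9 (g = -4 - 5 = -9)
a(h, n) = -½ (a(h, n) = -½*1 = -½)
x = -½ ≈ -0.50000
x*g - 6 = -½*(-9) - 6 = 9/2 - 6 = -3/2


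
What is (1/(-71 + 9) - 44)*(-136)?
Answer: 185572/31 ≈ 5986.2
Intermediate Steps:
(1/(-71 + 9) - 44)*(-136) = (1/(-62) - 44)*(-136) = (-1/62 - 44)*(-136) = -2729/62*(-136) = 185572/31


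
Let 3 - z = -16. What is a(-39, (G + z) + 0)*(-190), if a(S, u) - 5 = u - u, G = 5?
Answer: -950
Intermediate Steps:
z = 19 (z = 3 - 1*(-16) = 3 + 16 = 19)
a(S, u) = 5 (a(S, u) = 5 + (u - u) = 5 + 0 = 5)
a(-39, (G + z) + 0)*(-190) = 5*(-190) = -950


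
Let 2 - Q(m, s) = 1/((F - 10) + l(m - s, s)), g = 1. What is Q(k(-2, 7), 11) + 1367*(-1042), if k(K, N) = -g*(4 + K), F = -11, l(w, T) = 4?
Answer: -24215003/17 ≈ -1.4244e+6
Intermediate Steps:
k(K, N) = -4 - K (k(K, N) = -(4 + K) = -4 - K)
Q(m, s) = 35/17 (Q(m, s) = 2 - 1/((-11 - 10) + 4) = 2 - 1/(-21 + 4) = 2 - 1/(-17) = 2 - 1*(-1/17) = 2 + 1/17 = 35/17)
Q(k(-2, 7), 11) + 1367*(-1042) = 35/17 + 1367*(-1042) = 35/17 - 1424414 = -24215003/17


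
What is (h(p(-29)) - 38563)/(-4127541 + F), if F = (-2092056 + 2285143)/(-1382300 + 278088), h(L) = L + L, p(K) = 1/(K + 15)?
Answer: 298073195704/31903763470453 ≈ 0.0093429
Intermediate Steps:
p(K) = 1/(15 + K)
h(L) = 2*L
F = -193087/1104212 (F = 193087/(-1104212) = 193087*(-1/1104212) = -193087/1104212 ≈ -0.17486)
(h(p(-29)) - 38563)/(-4127541 + F) = (2/(15 - 29) - 38563)/(-4127541 - 193087/1104212) = (2/(-14) - 38563)/(-4557680495779/1104212) = (2*(-1/14) - 38563)*(-1104212/4557680495779) = (-⅐ - 38563)*(-1104212/4557680495779) = -269942/7*(-1104212/4557680495779) = 298073195704/31903763470453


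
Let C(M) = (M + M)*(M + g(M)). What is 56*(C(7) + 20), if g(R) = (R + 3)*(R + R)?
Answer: 116368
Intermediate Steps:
g(R) = 2*R*(3 + R) (g(R) = (3 + R)*(2*R) = 2*R*(3 + R))
C(M) = 2*M*(M + 2*M*(3 + M)) (C(M) = (M + M)*(M + 2*M*(3 + M)) = (2*M)*(M + 2*M*(3 + M)) = 2*M*(M + 2*M*(3 + M)))
56*(C(7) + 20) = 56*(7²*(14 + 4*7) + 20) = 56*(49*(14 + 28) + 20) = 56*(49*42 + 20) = 56*(2058 + 20) = 56*2078 = 116368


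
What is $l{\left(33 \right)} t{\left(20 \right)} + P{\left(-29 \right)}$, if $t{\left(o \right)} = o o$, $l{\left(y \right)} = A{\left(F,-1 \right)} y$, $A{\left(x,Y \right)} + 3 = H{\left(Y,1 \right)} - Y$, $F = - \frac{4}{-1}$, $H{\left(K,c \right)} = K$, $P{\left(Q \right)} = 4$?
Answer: $-39596$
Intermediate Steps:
$F = 4$ ($F = \left(-4\right) \left(-1\right) = 4$)
$A{\left(x,Y \right)} = -3$ ($A{\left(x,Y \right)} = -3 + \left(Y - Y\right) = -3 + 0 = -3$)
$l{\left(y \right)} = - 3 y$
$t{\left(o \right)} = o^{2}$
$l{\left(33 \right)} t{\left(20 \right)} + P{\left(-29 \right)} = \left(-3\right) 33 \cdot 20^{2} + 4 = \left(-99\right) 400 + 4 = -39600 + 4 = -39596$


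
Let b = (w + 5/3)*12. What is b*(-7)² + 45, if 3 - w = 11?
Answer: -3679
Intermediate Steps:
w = -8 (w = 3 - 1*11 = 3 - 11 = -8)
b = -76 (b = (-8 + 5/3)*12 = -19/3*12 = -76)
b*(-7)² + 45 = -76*(-7)² + 45 = -76*49 + 45 = -3724 + 45 = -3679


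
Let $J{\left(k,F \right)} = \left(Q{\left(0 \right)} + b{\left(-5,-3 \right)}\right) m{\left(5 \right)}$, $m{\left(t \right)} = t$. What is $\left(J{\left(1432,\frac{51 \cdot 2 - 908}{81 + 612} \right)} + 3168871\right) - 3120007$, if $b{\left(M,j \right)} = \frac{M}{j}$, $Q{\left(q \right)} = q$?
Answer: $\frac{146617}{3} \approx 48872.0$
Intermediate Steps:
$J{\left(k,F \right)} = \frac{25}{3}$ ($J{\left(k,F \right)} = \left(0 - \frac{5}{-3}\right) 5 = \left(0 - - \frac{5}{3}\right) 5 = \left(0 + \frac{5}{3}\right) 5 = \frac{5}{3} \cdot 5 = \frac{25}{3}$)
$\left(J{\left(1432,\frac{51 \cdot 2 - 908}{81 + 612} \right)} + 3168871\right) - 3120007 = \left(\frac{25}{3} + 3168871\right) - 3120007 = \frac{9506638}{3} - 3120007 = \frac{146617}{3}$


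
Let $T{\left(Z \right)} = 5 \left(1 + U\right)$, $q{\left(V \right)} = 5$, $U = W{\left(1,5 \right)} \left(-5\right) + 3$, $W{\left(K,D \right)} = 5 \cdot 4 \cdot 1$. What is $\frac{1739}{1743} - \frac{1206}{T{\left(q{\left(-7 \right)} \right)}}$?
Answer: $\frac{489463}{139440} \approx 3.5102$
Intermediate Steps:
$W{\left(K,D \right)} = 20$ ($W{\left(K,D \right)} = 20 \cdot 1 = 20$)
$U = -97$ ($U = 20 \left(-5\right) + 3 = -100 + 3 = -97$)
$T{\left(Z \right)} = -480$ ($T{\left(Z \right)} = 5 \left(1 - 97\right) = 5 \left(-96\right) = -480$)
$\frac{1739}{1743} - \frac{1206}{T{\left(q{\left(-7 \right)} \right)}} = \frac{1739}{1743} - \frac{1206}{-480} = 1739 \cdot \frac{1}{1743} - - \frac{201}{80} = \frac{1739}{1743} + \frac{201}{80} = \frac{489463}{139440}$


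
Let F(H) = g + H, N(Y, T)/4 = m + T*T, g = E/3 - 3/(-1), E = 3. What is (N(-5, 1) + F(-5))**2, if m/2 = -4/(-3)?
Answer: 1681/9 ≈ 186.78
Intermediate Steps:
m = 8/3 (m = 2*(-4/(-3)) = 2*(-4*(-1/3)) = 2*(4/3) = 8/3 ≈ 2.6667)
g = 4 (g = 3/3 - 3/(-1) = 3*(1/3) - 3*(-1) = 1 + 3 = 4)
N(Y, T) = 32/3 + 4*T**2 (N(Y, T) = 4*(8/3 + T*T) = 4*(8/3 + T**2) = 32/3 + 4*T**2)
F(H) = 4 + H
(N(-5, 1) + F(-5))**2 = ((32/3 + 4*1**2) + (4 - 5))**2 = ((32/3 + 4*1) - 1)**2 = ((32/3 + 4) - 1)**2 = (44/3 - 1)**2 = (41/3)**2 = 1681/9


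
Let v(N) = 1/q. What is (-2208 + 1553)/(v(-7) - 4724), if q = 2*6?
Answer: 7860/56687 ≈ 0.13866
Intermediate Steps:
q = 12
v(N) = 1/12
(-2208 + 1553)/(v(-7) - 4724) = (-2208 + 1553)/(1/12 - 4724) = -655/(-56687/12) = -655*(-12/56687) = 7860/56687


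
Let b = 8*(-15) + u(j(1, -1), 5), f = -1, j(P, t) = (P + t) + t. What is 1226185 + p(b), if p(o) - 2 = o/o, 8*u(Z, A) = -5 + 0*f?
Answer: 1226188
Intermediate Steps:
j(P, t) = P + 2*t
u(Z, A) = -5/8 (u(Z, A) = (-5 + 0*(-1))/8 = (-5 + 0)/8 = (1/8)*(-5) = -5/8)
b = -965/8 (b = 8*(-15) - 5/8 = -120 - 5/8 = -965/8 ≈ -120.63)
p(o) = 3 (p(o) = 2 + o/o = 2 + 1 = 3)
1226185 + p(b) = 1226185 + 3 = 1226188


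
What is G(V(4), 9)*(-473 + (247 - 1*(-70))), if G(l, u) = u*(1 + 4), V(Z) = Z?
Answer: -7020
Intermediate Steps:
G(l, u) = 5*u (G(l, u) = u*5 = 5*u)
G(V(4), 9)*(-473 + (247 - 1*(-70))) = (5*9)*(-473 + (247 - 1*(-70))) = 45*(-473 + (247 + 70)) = 45*(-473 + 317) = 45*(-156) = -7020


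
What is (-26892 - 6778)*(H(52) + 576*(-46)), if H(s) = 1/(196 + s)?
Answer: 110622902845/124 ≈ 8.9212e+8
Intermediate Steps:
(-26892 - 6778)*(H(52) + 576*(-46)) = (-26892 - 6778)*(1/(196 + 52) + 576*(-46)) = -33670*(1/248 - 26496) = -33670*(-6571007/248) = 110622902845/124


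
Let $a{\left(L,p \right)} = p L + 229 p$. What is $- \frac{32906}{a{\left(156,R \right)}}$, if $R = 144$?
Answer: $- \frac{16453}{27720} \approx -0.59354$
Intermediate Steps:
$a{\left(L,p \right)} = 229 p + L p$ ($a{\left(L,p \right)} = L p + 229 p = 229 p + L p$)
$- \frac{32906}{a{\left(156,R \right)}} = - \frac{32906}{144 \left(229 + 156\right)} = - \frac{32906}{144 \cdot 385} = - \frac{32906}{55440} = \left(-32906\right) \frac{1}{55440} = - \frac{16453}{27720}$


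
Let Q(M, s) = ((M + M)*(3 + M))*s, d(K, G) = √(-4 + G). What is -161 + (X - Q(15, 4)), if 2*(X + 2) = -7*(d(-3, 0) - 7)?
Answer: -4597/2 - 7*I ≈ -2298.5 - 7.0*I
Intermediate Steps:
X = 45/2 - 7*I (X = -2 + (-7*(√(-4 + 0) - 7))/2 = -2 + (-7*(√(-4) - 7))/2 = -2 + (-7*(2*I - 7))/2 = -2 + (-7*(-7 + 2*I))/2 = -2 + (49 - 14*I)/2 = -2 + (49/2 - 7*I) = 45/2 - 7*I ≈ 22.5 - 7.0*I)
Q(M, s) = 2*M*s*(3 + M) (Q(M, s) = ((2*M)*(3 + M))*s = (2*M*(3 + M))*s = 2*M*s*(3 + M))
-161 + (X - Q(15, 4)) = -161 + ((45/2 - 7*I) - 2*15*4*(3 + 15)) = -161 + ((45/2 - 7*I) - 2*15*4*18) = -161 + ((45/2 - 7*I) - 1*2160) = -161 + ((45/2 - 7*I) - 2160) = -161 + (-4275/2 - 7*I) = -4597/2 - 7*I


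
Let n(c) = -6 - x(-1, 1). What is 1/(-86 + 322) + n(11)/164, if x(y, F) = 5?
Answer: -152/2419 ≈ -0.062836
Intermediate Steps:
n(c) = -11 (n(c) = -6 - 1*5 = -6 - 5 = -11)
1/(-86 + 322) + n(11)/164 = 1/(-86 + 322) - 11/164 = 1/236 - 11*1/164 = 1/236 - 11/164 = -152/2419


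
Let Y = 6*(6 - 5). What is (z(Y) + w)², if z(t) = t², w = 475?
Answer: 261121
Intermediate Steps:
Y = 6 (Y = 6*1 = 6)
(z(Y) + w)² = (6² + 475)² = (36 + 475)² = 511² = 261121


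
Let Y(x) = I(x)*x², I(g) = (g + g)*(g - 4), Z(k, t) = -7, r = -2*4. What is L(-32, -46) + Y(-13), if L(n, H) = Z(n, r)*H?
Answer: 75020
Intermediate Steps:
r = -8
L(n, H) = -7*H
I(g) = 2*g*(-4 + g) (I(g) = (2*g)*(-4 + g) = 2*g*(-4 + g))
Y(x) = 2*x³*(-4 + x) (Y(x) = (2*x*(-4 + x))*x² = 2*x³*(-4 + x))
L(-32, -46) + Y(-13) = -7*(-46) + 2*(-13)³*(-4 - 13) = 322 + 2*(-2197)*(-17) = 322 + 74698 = 75020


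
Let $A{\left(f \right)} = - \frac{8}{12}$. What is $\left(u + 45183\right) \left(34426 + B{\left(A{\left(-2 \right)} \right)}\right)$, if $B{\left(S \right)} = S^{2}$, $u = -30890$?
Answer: $\frac{4428514534}{9} \approx 4.9206 \cdot 10^{8}$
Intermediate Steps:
$A{\left(f \right)} = - \frac{2}{3}$ ($A{\left(f \right)} = \left(-8\right) \frac{1}{12} = - \frac{2}{3}$)
$\left(u + 45183\right) \left(34426 + B{\left(A{\left(-2 \right)} \right)}\right) = \left(-30890 + 45183\right) \left(34426 + \left(- \frac{2}{3}\right)^{2}\right) = 14293 \left(34426 + \frac{4}{9}\right) = 14293 \cdot \frac{309838}{9} = \frac{4428514534}{9}$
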